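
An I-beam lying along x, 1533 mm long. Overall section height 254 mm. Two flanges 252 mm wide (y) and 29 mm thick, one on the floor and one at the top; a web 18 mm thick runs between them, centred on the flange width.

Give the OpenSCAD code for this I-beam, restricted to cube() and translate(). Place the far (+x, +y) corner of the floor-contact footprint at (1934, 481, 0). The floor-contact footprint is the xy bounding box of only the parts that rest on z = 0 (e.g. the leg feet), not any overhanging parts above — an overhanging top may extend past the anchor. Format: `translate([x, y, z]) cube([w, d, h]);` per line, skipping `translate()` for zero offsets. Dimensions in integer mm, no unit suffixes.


translate([401, 229, 0]) cube([1533, 252, 29]);
translate([401, 346, 29]) cube([1533, 18, 196]);
translate([401, 229, 225]) cube([1533, 252, 29]);


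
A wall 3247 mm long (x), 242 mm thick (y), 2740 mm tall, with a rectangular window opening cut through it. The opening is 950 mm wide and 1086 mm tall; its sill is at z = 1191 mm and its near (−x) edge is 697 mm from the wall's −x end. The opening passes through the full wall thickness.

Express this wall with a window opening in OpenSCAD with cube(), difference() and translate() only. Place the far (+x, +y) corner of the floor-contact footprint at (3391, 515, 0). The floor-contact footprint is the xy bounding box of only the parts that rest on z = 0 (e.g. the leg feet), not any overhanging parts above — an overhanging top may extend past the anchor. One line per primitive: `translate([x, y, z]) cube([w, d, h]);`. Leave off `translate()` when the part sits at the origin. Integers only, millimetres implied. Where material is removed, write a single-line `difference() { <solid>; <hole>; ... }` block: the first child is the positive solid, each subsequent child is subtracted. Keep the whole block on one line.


difference() { translate([144, 273, 0]) cube([3247, 242, 2740]); translate([841, 273, 1191]) cube([950, 242, 1086]); }


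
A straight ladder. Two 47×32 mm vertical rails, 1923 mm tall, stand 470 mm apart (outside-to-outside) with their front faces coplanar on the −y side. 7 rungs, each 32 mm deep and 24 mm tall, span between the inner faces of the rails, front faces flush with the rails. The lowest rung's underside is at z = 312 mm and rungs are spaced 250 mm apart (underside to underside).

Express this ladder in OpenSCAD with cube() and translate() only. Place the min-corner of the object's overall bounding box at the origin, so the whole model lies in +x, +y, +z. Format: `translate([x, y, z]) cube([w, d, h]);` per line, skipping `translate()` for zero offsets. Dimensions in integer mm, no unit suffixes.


cube([47, 32, 1923]);
translate([423, 0, 0]) cube([47, 32, 1923]);
translate([47, 0, 312]) cube([376, 32, 24]);
translate([47, 0, 562]) cube([376, 32, 24]);
translate([47, 0, 812]) cube([376, 32, 24]);
translate([47, 0, 1062]) cube([376, 32, 24]);
translate([47, 0, 1312]) cube([376, 32, 24]);
translate([47, 0, 1562]) cube([376, 32, 24]);
translate([47, 0, 1812]) cube([376, 32, 24]);


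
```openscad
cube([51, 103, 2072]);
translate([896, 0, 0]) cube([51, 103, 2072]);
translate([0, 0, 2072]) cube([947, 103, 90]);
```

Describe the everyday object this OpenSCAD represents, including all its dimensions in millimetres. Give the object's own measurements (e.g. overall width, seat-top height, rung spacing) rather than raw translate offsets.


A door frame. The clear opening is 845 mm wide and 2072 mm high. Two 51 mm wide jambs, 103 mm deep, stand either side of the opening from the floor to the top of the opening. A 90 mm thick head sits across the top of both jambs, spanning the full outside width of the frame.


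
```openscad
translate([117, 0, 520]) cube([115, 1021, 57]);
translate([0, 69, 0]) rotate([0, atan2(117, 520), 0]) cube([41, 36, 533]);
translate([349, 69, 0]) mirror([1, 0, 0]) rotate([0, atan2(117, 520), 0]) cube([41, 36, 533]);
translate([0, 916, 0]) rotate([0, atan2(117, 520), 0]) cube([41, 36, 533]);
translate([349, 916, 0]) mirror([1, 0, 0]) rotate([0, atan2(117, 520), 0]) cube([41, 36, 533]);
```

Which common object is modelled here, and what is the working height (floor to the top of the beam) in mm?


A sawhorse. The overall height is 577 mm.

A beam across two mirrored pairs of raked legs — a sawhorse. The beam's underside is at z = 520 (matching the legs' vertical rise in atan2(117, 520)) and the beam is 57 mm tall, so its top is at 520 + 57 = 577 mm. The raked legs top out at the beam's underside, so that is the highest point.


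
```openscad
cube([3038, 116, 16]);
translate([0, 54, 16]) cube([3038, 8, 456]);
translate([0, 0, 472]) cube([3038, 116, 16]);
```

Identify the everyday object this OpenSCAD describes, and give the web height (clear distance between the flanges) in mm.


An I-beam. The web height is 456 mm.

Two wide flanges with a thin centred web — an I-beam. Overall 488 mm minus two 16 mm flanges gives a web of 488 − 2·16 = 456 mm.


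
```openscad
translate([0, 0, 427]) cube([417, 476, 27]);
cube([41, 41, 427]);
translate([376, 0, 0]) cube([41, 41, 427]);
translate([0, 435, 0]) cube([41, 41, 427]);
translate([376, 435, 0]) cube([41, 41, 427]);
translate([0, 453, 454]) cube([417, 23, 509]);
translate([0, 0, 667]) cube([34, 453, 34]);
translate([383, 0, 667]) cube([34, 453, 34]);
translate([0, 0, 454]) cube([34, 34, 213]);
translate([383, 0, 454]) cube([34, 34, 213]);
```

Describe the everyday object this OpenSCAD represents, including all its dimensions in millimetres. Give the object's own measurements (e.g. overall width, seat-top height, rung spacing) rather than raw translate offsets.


A chair. The seat is a 417×476×27 mm slab with its top at z = 454 mm, on four 41×41 mm corner legs (flush with the seat edges, standing on z = 0). A flat backrest 23 mm thick, 509 mm tall, spans the full seat width and rises from the seat top along its +y edge, rear face flush with the rear of the seat. Two armrests of 34×34 mm section run along each side from the seat's front edge to the front of the backrest, top faces 247 mm above the seat top and outer faces flush with the seat's x-edges; a 34×34 mm post under the front of each armrest stands on the seat at the front corner.


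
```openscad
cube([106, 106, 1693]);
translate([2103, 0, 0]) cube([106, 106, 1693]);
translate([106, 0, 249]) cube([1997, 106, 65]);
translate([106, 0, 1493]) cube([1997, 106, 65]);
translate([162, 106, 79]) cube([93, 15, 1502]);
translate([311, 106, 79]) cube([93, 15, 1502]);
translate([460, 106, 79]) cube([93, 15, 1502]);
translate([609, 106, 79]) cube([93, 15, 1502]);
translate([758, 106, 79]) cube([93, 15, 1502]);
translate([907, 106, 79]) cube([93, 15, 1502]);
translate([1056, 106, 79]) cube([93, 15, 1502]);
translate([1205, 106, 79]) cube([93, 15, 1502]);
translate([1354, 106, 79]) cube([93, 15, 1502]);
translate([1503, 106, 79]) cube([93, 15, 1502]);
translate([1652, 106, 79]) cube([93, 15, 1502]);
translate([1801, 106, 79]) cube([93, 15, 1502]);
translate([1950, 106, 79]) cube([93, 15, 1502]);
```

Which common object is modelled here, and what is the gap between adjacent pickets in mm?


A fence section. The picket gap is 56 mm.

Two posts, two rails, 13 pickets — a fence section. Span 1997 mm holds 13 pickets of 93 mm with 14 equal gaps: ⌊(1997 − 13·93) / 14⌋ = 56 mm.


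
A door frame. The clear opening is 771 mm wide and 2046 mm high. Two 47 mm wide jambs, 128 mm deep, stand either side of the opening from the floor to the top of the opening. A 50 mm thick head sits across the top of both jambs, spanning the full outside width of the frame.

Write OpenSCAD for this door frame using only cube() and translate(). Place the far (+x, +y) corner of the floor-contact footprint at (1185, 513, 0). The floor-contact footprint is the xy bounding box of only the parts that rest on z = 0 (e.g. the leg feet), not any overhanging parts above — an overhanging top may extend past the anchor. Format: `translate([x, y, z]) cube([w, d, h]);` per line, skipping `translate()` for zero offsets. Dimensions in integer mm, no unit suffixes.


translate([320, 385, 0]) cube([47, 128, 2046]);
translate([1138, 385, 0]) cube([47, 128, 2046]);
translate([320, 385, 2046]) cube([865, 128, 50]);


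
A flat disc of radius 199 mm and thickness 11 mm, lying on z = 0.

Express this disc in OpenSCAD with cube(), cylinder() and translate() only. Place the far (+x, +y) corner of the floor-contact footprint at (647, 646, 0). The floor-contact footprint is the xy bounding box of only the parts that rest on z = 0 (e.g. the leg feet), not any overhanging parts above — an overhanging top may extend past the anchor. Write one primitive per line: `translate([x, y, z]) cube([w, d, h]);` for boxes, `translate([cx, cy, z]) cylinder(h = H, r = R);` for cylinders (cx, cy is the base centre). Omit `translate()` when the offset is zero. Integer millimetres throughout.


translate([448, 447, 0]) cylinder(h = 11, r = 199);


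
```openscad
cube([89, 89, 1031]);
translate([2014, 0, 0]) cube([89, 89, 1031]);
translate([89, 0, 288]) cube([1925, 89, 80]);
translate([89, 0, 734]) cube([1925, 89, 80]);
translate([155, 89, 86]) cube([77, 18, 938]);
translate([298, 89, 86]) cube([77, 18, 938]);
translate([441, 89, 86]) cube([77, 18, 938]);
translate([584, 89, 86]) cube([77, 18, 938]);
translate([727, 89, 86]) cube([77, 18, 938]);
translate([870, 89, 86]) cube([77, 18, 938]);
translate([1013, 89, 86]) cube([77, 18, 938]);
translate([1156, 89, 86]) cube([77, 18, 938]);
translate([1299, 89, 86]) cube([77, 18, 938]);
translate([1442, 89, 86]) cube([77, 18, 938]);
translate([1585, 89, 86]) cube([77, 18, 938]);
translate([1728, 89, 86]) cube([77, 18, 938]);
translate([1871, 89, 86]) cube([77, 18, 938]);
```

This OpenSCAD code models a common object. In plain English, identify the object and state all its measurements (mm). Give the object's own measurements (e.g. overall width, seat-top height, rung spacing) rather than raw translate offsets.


A fence section. Two 89×89 mm posts, 1031 mm tall, stand on the floor with a clear span of 1925 mm between their inner faces. Two horizontal rails of 89×80 mm section span the gap between the posts with their undersides at z = 288 mm and z = 734 mm, flush with the posts' −y face. 13 pickets, each 77 mm wide, 18 mm thick and 938 mm tall, are fixed to the +y face of the rails with their bottoms at z = 86 mm, spaced across the span with a 66 mm gap after the −x post and between neighbouring pickets and before the +x post.


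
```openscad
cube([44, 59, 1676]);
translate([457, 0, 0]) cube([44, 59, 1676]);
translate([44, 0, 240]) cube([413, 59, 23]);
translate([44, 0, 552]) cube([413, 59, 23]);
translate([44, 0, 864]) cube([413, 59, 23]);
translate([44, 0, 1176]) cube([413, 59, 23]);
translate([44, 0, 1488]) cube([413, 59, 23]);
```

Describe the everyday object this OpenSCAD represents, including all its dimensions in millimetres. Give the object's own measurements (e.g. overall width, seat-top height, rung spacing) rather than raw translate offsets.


A straight ladder. Two 44×59 mm vertical rails, 1676 mm tall, stand 501 mm apart (outside-to-outside) with their front faces coplanar on the −y side. 5 rungs, each 59 mm deep and 23 mm tall, span between the inner faces of the rails, front faces flush with the rails. The lowest rung's underside is at z = 240 mm and rungs are spaced 312 mm apart (underside to underside).


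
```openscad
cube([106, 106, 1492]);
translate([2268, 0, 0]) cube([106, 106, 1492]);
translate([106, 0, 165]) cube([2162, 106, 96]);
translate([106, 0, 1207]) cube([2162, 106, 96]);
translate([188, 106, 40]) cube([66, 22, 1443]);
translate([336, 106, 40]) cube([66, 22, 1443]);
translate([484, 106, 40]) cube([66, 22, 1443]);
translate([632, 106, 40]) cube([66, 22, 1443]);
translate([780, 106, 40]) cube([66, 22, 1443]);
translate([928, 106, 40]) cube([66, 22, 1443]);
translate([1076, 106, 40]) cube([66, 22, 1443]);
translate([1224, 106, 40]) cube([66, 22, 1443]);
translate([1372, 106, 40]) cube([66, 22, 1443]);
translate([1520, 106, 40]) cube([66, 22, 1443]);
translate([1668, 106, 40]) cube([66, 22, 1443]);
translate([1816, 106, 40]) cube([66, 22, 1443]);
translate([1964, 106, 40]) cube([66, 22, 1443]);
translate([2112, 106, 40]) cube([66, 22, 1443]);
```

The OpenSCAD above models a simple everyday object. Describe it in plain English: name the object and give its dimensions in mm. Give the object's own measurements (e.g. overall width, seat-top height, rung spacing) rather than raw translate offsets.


A fence section. Two 106×106 mm posts, 1492 mm tall, stand on the floor with a clear span of 2162 mm between their inner faces. Two horizontal rails of 106×96 mm section span the gap between the posts with their undersides at z = 165 mm and z = 1207 mm, flush with the posts' −y face. 14 pickets, each 66 mm wide, 22 mm thick and 1443 mm tall, are fixed to the +y face of the rails with their bottoms at z = 40 mm, spaced across the span with a 82 mm gap after the −x post and between neighbouring pickets, with 90 mm left before the +x post.


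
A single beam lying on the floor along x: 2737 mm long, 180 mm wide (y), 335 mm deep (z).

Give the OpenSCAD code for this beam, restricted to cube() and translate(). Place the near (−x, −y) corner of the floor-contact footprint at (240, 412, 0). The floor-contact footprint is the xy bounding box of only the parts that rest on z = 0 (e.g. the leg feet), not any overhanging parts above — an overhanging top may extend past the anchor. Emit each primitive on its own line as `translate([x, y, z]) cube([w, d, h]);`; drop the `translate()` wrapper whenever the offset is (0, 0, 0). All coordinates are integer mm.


translate([240, 412, 0]) cube([2737, 180, 335]);


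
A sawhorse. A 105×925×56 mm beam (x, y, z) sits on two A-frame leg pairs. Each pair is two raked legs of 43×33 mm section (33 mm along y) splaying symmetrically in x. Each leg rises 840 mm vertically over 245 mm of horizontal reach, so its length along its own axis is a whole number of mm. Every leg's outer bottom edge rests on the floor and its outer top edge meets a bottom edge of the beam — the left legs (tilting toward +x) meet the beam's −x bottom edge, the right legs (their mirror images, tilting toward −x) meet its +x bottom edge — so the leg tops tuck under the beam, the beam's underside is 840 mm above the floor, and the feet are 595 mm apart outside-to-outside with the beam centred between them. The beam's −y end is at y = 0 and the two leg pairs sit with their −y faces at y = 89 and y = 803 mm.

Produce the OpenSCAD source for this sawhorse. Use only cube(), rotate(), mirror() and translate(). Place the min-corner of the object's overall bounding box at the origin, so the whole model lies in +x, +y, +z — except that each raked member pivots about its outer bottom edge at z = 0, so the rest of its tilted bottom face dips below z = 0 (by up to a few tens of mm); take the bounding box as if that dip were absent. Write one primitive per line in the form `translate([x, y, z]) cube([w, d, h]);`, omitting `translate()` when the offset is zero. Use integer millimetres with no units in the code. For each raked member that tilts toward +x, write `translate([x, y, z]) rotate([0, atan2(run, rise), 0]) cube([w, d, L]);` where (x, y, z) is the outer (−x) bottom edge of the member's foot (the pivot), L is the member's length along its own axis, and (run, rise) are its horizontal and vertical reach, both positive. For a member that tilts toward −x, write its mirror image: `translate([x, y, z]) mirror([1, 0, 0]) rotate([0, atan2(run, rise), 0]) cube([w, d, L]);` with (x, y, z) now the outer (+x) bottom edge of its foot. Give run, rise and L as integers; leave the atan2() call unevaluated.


// leg length = √(245² + 840²) = 875
// right-leg outer foot x = 2·245 + 105 = 595
// beam min-corner = (245, 0, 840)
translate([245, 0, 840]) cube([105, 925, 56]);
translate([0, 89, 0]) rotate([0, atan2(245, 840), 0]) cube([43, 33, 875]);
translate([595, 89, 0]) mirror([1, 0, 0]) rotate([0, atan2(245, 840), 0]) cube([43, 33, 875]);
translate([0, 803, 0]) rotate([0, atan2(245, 840), 0]) cube([43, 33, 875]);
translate([595, 803, 0]) mirror([1, 0, 0]) rotate([0, atan2(245, 840), 0]) cube([43, 33, 875]);


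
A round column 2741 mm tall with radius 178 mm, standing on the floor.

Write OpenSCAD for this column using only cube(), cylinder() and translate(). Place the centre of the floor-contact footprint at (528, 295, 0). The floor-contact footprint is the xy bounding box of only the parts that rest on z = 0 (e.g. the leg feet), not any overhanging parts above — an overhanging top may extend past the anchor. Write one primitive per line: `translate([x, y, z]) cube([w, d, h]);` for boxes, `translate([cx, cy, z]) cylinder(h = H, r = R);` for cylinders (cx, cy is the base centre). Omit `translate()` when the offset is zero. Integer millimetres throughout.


translate([528, 295, 0]) cylinder(h = 2741, r = 178);


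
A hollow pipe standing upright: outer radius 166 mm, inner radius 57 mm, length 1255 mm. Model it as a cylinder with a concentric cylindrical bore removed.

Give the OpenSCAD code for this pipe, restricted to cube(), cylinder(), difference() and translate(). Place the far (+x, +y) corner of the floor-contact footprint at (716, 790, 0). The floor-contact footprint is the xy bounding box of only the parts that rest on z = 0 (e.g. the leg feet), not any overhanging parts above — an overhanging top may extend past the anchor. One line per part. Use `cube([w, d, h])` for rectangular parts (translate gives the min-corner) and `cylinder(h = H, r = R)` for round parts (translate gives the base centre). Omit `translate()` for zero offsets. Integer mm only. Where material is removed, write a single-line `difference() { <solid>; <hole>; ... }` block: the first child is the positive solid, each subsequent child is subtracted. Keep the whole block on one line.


difference() { translate([550, 624, 0]) cylinder(h = 1255, r = 166); translate([550, 624, 0]) cylinder(h = 1255, r = 57); }


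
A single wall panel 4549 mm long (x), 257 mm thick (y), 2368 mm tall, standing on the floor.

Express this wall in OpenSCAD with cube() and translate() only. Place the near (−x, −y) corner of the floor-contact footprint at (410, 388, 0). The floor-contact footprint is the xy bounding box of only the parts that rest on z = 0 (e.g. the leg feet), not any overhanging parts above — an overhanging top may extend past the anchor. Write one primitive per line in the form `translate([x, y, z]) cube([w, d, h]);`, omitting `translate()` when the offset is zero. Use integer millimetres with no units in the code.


translate([410, 388, 0]) cube([4549, 257, 2368]);


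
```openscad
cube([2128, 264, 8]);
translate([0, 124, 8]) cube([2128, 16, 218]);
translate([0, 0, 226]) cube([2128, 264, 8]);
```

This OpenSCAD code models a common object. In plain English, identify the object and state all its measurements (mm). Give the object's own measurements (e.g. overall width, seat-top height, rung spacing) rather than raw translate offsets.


An I-beam lying along x, 2128 mm long. Overall section height 234 mm. Two flanges 264 mm wide (y) and 8 mm thick, one on the floor and one at the top; a web 16 mm thick runs between them, centred on the flange width.


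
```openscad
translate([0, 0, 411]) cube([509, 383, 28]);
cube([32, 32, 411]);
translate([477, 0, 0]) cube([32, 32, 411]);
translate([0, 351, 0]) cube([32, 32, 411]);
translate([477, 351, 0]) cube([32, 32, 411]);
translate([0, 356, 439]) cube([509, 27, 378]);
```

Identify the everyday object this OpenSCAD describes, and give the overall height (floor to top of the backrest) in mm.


A chair. The overall height is 817 mm.

A slab on four corner posts with a tall panel at the back — a chair. The seat slab sits at z = 411 with thickness 28, and the 378 mm backrest starts at the seat top, so the overall height is 411 + 28 + 378 = 817 mm.


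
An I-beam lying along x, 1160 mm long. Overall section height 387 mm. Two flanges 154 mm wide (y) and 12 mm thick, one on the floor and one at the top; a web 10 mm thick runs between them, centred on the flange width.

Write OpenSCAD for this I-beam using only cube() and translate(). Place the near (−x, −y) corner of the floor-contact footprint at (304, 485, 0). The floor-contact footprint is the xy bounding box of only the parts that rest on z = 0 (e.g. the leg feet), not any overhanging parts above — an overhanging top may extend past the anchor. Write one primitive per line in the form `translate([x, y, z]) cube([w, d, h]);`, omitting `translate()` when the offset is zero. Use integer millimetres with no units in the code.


translate([304, 485, 0]) cube([1160, 154, 12]);
translate([304, 557, 12]) cube([1160, 10, 363]);
translate([304, 485, 375]) cube([1160, 154, 12]);


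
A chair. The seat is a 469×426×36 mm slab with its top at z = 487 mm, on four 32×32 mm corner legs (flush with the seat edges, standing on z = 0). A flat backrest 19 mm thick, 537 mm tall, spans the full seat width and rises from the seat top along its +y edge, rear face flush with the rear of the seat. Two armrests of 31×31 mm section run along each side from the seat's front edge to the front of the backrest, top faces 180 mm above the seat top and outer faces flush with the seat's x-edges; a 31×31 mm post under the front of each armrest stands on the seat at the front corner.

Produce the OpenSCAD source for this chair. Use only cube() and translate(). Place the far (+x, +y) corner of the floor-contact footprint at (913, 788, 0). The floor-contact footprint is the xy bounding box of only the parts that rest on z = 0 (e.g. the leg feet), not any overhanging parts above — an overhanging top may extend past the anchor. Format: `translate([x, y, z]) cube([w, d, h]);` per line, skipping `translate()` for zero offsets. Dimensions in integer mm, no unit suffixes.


translate([444, 362, 451]) cube([469, 426, 36]);
translate([444, 362, 0]) cube([32, 32, 451]);
translate([881, 362, 0]) cube([32, 32, 451]);
translate([444, 756, 0]) cube([32, 32, 451]);
translate([881, 756, 0]) cube([32, 32, 451]);
translate([444, 769, 487]) cube([469, 19, 537]);
translate([444, 362, 636]) cube([31, 407, 31]);
translate([882, 362, 636]) cube([31, 407, 31]);
translate([444, 362, 487]) cube([31, 31, 149]);
translate([882, 362, 487]) cube([31, 31, 149]);


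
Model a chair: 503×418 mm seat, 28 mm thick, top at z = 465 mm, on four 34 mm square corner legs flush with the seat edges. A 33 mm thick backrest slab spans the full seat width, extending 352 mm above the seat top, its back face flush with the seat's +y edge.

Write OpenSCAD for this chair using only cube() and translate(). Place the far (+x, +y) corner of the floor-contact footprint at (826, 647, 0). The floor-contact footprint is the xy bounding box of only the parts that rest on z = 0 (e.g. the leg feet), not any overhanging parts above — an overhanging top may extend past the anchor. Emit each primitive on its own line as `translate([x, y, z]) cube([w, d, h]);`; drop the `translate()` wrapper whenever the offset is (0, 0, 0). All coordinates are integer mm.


translate([323, 229, 437]) cube([503, 418, 28]);
translate([323, 229, 0]) cube([34, 34, 437]);
translate([792, 229, 0]) cube([34, 34, 437]);
translate([323, 613, 0]) cube([34, 34, 437]);
translate([792, 613, 0]) cube([34, 34, 437]);
translate([323, 614, 465]) cube([503, 33, 352]);


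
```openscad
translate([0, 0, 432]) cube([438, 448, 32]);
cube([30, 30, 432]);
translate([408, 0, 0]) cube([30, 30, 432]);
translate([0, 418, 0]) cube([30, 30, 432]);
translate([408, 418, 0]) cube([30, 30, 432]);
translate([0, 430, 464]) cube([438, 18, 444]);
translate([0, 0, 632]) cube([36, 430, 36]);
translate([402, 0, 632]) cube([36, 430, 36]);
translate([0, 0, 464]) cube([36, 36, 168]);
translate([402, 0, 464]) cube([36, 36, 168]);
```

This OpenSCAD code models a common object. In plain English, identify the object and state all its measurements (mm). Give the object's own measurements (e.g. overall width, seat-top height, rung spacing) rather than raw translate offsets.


A chair. The seat is a 438×448×32 mm slab with its top at z = 464 mm, on four 30×30 mm corner legs (flush with the seat edges, standing on z = 0). A flat backrest 18 mm thick, 444 mm tall, spans the full seat width and rises from the seat top along its +y edge, rear face flush with the rear of the seat. Two armrests of 36×36 mm section run along each side from the seat's front edge to the front of the backrest, top faces 204 mm above the seat top and outer faces flush with the seat's x-edges; a 36×36 mm post under the front of each armrest stands on the seat at the front corner.


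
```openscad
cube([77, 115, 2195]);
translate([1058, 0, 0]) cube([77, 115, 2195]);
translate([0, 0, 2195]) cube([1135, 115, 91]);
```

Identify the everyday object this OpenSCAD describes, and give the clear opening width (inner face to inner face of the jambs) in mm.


A door frame. The clear opening width is 981 mm.

Two 2195 mm tall posts with a header on top — a door frame. The left jamb is 77 mm wide at x = 0; the right jamb starts at x = 1058. The clear opening is 1058 − 77 = 981 mm.


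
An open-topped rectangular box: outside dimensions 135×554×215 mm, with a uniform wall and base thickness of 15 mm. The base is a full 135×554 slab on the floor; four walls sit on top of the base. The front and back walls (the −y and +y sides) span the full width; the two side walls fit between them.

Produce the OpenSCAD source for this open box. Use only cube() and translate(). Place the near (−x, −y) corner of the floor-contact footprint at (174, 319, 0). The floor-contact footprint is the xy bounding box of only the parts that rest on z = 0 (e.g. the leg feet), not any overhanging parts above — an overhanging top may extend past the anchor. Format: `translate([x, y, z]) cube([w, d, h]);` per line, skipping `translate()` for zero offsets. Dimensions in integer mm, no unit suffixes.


translate([174, 319, 0]) cube([135, 554, 15]);
translate([174, 319, 15]) cube([135, 15, 200]);
translate([174, 858, 15]) cube([135, 15, 200]);
translate([174, 334, 15]) cube([15, 524, 200]);
translate([294, 334, 15]) cube([15, 524, 200]);


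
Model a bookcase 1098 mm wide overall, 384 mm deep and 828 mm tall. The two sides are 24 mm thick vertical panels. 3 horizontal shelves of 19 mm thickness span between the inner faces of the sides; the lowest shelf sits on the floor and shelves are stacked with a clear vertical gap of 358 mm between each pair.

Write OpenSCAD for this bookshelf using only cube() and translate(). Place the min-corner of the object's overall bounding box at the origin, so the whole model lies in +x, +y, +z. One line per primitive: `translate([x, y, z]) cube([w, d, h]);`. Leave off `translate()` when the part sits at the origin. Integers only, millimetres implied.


cube([24, 384, 828]);
translate([1074, 0, 0]) cube([24, 384, 828]);
translate([24, 0, 0]) cube([1050, 384, 19]);
translate([24, 0, 377]) cube([1050, 384, 19]);
translate([24, 0, 754]) cube([1050, 384, 19]);


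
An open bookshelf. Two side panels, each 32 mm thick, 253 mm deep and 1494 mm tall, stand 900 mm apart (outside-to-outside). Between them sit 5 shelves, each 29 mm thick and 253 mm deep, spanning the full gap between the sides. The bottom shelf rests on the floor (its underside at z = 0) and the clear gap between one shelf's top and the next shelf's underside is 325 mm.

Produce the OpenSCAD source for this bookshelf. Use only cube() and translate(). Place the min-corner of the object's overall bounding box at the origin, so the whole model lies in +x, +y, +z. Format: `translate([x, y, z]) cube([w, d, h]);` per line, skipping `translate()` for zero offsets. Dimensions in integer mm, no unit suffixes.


cube([32, 253, 1494]);
translate([868, 0, 0]) cube([32, 253, 1494]);
translate([32, 0, 0]) cube([836, 253, 29]);
translate([32, 0, 354]) cube([836, 253, 29]);
translate([32, 0, 708]) cube([836, 253, 29]);
translate([32, 0, 1062]) cube([836, 253, 29]);
translate([32, 0, 1416]) cube([836, 253, 29]);


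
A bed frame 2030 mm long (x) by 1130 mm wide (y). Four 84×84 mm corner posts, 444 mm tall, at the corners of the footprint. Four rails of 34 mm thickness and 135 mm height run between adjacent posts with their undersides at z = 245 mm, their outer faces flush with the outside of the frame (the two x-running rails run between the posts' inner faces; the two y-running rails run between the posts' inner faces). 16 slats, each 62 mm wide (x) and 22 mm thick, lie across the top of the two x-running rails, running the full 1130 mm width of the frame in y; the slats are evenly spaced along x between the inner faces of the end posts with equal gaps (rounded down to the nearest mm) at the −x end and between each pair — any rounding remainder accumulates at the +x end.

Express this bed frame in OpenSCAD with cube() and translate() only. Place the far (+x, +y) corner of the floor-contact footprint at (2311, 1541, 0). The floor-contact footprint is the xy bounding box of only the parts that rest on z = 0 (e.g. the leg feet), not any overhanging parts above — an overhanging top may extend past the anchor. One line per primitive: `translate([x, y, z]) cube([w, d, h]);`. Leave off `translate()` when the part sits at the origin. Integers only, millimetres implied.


translate([281, 411, 0]) cube([84, 84, 444]);
translate([281, 1457, 0]) cube([84, 84, 444]);
translate([2227, 411, 0]) cube([84, 84, 444]);
translate([2227, 1457, 0]) cube([84, 84, 444]);
translate([365, 411, 245]) cube([1862, 34, 135]);
translate([365, 1507, 245]) cube([1862, 34, 135]);
translate([281, 495, 245]) cube([34, 962, 135]);
translate([2277, 495, 245]) cube([34, 962, 135]);
translate([416, 411, 380]) cube([62, 1130, 22]);
translate([529, 411, 380]) cube([62, 1130, 22]);
translate([642, 411, 380]) cube([62, 1130, 22]);
translate([755, 411, 380]) cube([62, 1130, 22]);
translate([868, 411, 380]) cube([62, 1130, 22]);
translate([981, 411, 380]) cube([62, 1130, 22]);
translate([1094, 411, 380]) cube([62, 1130, 22]);
translate([1207, 411, 380]) cube([62, 1130, 22]);
translate([1320, 411, 380]) cube([62, 1130, 22]);
translate([1433, 411, 380]) cube([62, 1130, 22]);
translate([1546, 411, 380]) cube([62, 1130, 22]);
translate([1659, 411, 380]) cube([62, 1130, 22]);
translate([1772, 411, 380]) cube([62, 1130, 22]);
translate([1885, 411, 380]) cube([62, 1130, 22]);
translate([1998, 411, 380]) cube([62, 1130, 22]);
translate([2111, 411, 380]) cube([62, 1130, 22]);


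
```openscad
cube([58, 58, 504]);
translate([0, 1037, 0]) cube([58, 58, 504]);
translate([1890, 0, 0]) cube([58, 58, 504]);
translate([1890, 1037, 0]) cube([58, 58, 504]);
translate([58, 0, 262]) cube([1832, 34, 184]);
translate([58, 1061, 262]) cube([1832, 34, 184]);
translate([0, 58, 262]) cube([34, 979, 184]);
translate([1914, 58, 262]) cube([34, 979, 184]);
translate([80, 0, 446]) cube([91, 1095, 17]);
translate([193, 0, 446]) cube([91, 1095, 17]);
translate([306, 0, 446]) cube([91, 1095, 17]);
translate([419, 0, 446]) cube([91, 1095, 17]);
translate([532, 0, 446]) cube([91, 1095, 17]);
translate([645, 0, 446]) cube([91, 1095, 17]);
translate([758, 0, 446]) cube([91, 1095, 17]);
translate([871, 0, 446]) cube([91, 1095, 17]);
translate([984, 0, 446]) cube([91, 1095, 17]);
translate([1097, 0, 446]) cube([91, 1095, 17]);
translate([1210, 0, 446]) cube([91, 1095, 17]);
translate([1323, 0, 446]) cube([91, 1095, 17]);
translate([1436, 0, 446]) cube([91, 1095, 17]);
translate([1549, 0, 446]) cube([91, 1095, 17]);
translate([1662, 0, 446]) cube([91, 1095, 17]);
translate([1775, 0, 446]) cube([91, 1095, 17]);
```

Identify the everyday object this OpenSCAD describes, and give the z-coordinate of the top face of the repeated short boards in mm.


A bed frame. The slat-top height is 463 mm.

Four posts, four rails, and a row of slats — a bed frame. Slats sit on the rails at z = 262 + 184 = 446; with slat thickness 17, the top is 463 mm.


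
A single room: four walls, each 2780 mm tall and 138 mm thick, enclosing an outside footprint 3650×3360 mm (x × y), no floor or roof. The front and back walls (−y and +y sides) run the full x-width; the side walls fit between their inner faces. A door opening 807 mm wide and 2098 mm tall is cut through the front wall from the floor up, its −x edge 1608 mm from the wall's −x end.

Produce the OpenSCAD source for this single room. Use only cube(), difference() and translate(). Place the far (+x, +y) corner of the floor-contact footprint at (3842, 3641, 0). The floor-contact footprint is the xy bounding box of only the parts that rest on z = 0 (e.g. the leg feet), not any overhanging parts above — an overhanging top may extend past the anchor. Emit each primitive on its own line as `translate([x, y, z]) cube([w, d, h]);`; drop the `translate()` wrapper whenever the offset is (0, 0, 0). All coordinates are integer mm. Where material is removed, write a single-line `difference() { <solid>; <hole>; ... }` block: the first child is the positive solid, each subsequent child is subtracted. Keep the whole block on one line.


difference() { translate([192, 281, 0]) cube([3650, 138, 2780]); translate([1800, 281, 0]) cube([807, 138, 2098]); }
translate([192, 3503, 0]) cube([3650, 138, 2780]);
translate([192, 419, 0]) cube([138, 3084, 2780]);
translate([3704, 419, 0]) cube([138, 3084, 2780]);


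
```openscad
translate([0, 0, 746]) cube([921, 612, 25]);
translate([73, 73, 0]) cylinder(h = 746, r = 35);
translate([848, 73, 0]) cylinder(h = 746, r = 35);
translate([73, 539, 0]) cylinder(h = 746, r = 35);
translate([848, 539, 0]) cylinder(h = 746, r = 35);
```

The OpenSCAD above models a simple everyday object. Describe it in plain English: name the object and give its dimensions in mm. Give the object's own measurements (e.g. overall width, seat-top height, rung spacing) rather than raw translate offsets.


A rectangular dining table. The top is 921×612×25 mm with its upper surface at z = 771 mm. It stands on four round legs of 70 mm diameter, each leg's bounding box inset 38 mm from the nearest pair of top edges, running from the floor to the underside of the top.


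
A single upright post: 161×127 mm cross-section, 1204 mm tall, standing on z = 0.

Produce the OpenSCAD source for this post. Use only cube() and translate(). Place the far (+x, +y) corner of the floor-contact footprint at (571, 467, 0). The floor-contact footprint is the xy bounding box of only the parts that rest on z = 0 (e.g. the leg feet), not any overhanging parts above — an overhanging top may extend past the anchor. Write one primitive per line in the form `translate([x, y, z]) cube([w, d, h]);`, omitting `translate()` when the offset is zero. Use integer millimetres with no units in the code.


translate([410, 340, 0]) cube([161, 127, 1204]);


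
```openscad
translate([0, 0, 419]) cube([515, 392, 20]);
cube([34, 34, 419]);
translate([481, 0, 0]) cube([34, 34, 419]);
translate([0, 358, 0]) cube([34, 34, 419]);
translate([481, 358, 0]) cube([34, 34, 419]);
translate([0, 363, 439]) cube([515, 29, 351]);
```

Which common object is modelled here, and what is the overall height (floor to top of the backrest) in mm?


A chair. The overall height is 790 mm.

A slab on four corner posts with a tall panel at the back — a chair. The seat slab sits at z = 419 with thickness 20, and the 351 mm backrest starts at the seat top, so the overall height is 419 + 20 + 351 = 790 mm.


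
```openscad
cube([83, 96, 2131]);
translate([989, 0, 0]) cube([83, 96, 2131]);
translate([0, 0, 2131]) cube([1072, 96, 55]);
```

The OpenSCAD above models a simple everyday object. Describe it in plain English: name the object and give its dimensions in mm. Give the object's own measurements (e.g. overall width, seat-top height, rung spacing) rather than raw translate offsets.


A door frame. The clear opening is 906 mm wide and 2131 mm high. Two 83 mm wide jambs, 96 mm deep, stand either side of the opening from the floor to the top of the opening. A 55 mm thick head sits across the top of both jambs, spanning the full outside width of the frame.


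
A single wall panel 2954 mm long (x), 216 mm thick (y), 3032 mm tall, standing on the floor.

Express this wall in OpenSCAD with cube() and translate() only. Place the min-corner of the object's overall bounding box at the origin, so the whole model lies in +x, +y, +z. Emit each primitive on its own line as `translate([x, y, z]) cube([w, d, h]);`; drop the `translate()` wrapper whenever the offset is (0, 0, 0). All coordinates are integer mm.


cube([2954, 216, 3032]);


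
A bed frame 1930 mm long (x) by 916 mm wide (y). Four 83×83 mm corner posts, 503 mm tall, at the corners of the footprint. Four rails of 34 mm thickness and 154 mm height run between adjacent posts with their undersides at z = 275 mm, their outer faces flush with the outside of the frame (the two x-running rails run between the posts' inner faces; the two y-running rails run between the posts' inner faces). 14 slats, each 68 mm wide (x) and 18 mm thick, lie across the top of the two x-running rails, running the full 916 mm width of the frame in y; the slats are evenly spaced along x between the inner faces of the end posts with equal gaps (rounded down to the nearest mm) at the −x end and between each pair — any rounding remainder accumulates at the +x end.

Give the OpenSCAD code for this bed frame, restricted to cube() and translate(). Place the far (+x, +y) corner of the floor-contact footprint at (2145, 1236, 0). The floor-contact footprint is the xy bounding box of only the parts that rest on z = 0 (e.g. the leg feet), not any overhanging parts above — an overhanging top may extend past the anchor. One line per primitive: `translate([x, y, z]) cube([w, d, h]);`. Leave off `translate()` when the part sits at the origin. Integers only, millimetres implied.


translate([215, 320, 0]) cube([83, 83, 503]);
translate([215, 1153, 0]) cube([83, 83, 503]);
translate([2062, 320, 0]) cube([83, 83, 503]);
translate([2062, 1153, 0]) cube([83, 83, 503]);
translate([298, 320, 275]) cube([1764, 34, 154]);
translate([298, 1202, 275]) cube([1764, 34, 154]);
translate([215, 403, 275]) cube([34, 750, 154]);
translate([2111, 403, 275]) cube([34, 750, 154]);
translate([352, 320, 429]) cube([68, 916, 18]);
translate([474, 320, 429]) cube([68, 916, 18]);
translate([596, 320, 429]) cube([68, 916, 18]);
translate([718, 320, 429]) cube([68, 916, 18]);
translate([840, 320, 429]) cube([68, 916, 18]);
translate([962, 320, 429]) cube([68, 916, 18]);
translate([1084, 320, 429]) cube([68, 916, 18]);
translate([1206, 320, 429]) cube([68, 916, 18]);
translate([1328, 320, 429]) cube([68, 916, 18]);
translate([1450, 320, 429]) cube([68, 916, 18]);
translate([1572, 320, 429]) cube([68, 916, 18]);
translate([1694, 320, 429]) cube([68, 916, 18]);
translate([1816, 320, 429]) cube([68, 916, 18]);
translate([1938, 320, 429]) cube([68, 916, 18]);


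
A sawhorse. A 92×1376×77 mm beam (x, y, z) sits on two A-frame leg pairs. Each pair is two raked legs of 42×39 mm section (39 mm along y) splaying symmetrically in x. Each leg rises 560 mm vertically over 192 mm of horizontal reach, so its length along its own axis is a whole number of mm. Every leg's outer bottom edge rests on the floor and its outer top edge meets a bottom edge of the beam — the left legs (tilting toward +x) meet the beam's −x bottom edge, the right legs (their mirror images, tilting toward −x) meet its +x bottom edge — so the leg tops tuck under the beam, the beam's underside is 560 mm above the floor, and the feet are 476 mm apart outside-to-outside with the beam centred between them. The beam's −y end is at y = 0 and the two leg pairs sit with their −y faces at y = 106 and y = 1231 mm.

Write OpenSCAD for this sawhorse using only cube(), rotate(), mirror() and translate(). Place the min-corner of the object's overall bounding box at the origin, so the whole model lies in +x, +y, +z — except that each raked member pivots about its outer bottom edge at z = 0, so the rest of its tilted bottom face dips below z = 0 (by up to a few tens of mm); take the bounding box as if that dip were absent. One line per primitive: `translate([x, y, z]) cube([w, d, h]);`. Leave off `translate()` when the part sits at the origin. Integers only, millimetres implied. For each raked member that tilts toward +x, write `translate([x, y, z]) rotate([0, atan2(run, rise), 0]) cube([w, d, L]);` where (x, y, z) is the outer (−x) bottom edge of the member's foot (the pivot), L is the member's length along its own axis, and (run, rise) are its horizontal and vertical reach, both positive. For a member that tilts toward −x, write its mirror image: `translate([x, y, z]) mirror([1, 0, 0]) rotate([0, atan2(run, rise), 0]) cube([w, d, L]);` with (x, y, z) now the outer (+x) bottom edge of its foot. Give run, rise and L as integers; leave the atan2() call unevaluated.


// leg length = √(192² + 560²) = 592
// right-leg outer foot x = 2·192 + 92 = 476
// beam min-corner = (192, 0, 560)
translate([192, 0, 560]) cube([92, 1376, 77]);
translate([0, 106, 0]) rotate([0, atan2(192, 560), 0]) cube([42, 39, 592]);
translate([476, 106, 0]) mirror([1, 0, 0]) rotate([0, atan2(192, 560), 0]) cube([42, 39, 592]);
translate([0, 1231, 0]) rotate([0, atan2(192, 560), 0]) cube([42, 39, 592]);
translate([476, 1231, 0]) mirror([1, 0, 0]) rotate([0, atan2(192, 560), 0]) cube([42, 39, 592]);
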